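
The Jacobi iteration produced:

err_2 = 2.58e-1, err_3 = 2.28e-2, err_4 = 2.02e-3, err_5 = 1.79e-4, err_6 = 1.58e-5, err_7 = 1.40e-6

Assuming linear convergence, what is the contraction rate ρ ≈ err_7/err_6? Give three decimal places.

ρ ≈ err_7/err_6 = 1.40e-6/1.58e-5 = 0.08861

0.089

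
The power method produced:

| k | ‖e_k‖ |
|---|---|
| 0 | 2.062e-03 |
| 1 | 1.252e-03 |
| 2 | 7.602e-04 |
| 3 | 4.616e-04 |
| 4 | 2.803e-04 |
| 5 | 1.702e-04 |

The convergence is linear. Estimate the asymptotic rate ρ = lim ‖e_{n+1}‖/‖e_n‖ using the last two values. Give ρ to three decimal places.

ρ ≈ ‖e_5‖/‖e_4‖ = 1.702e-04/2.803e-04 = 0.60721

0.607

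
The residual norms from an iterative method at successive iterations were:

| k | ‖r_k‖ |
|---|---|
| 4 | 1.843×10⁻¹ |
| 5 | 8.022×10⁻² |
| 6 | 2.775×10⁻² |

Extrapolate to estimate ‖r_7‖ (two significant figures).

7.2e-3

First estimate the order: p ≈ ln(‖r_6‖/‖r_5‖) / ln(‖r_5‖/‖r_4‖) = ln(2.775×10⁻²/8.022×10⁻²)/ln(8.022×10⁻²/1.843×10⁻¹) = ln(0.345924)/ln(0.435269) ≈ 1.2762.
Then ‖r_7‖ ≈ ‖r_6‖·(‖r_6‖/‖r_5‖)^p = 2.775×10⁻²·(0.345924)^1.2762 = 2.775×10⁻²·0.258016 ≈ 0.00716.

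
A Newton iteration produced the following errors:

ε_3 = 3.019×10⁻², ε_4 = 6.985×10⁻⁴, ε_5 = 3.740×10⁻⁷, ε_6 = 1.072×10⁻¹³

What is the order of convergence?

2

Consecutive ratios: ε_6/ε_5 = 1.072×10⁻¹³/3.740×10⁻⁷ = 2.86631e-07, ε_5/ε_4 = 3.740×10⁻⁷/6.985×10⁻⁴ = 0.000535433.
p ≈ ln(2.86631e-07)/ln(0.000535433) = -15.0651/-7.5324 ≈ 2.00.
So the convergence is quadratic (order 2).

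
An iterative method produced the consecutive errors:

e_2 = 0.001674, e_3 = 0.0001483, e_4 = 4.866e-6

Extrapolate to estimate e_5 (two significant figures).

First estimate the order: p ≈ ln(e_4/e_3) / ln(e_3/e_2) = ln(4.866e-6/0.0001483)/ln(0.0001483/0.001674) = ln(0.0328119)/ln(0.0885902) ≈ 1.4098.
Then e_5 ≈ e_4·(e_4/e_3)^p = 4.866e-6·(0.0328119)^1.4098 = 4.866e-6·0.00808912 ≈ 3.936e-08.

3.9e-8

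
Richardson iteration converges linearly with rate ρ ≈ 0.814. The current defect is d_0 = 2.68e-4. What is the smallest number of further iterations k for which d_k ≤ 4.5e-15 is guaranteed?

121

After k steps, d_k ≈ 2.68e-4·0.814^k.
Need 0.814^k ≤ 4.5e-15/2.68e-4 = 1.6791e-11.
k ≥ ln(1.6791e-11)/ln(0.814) = -24.8102/-0.20579 = 120.561.
Smallest integer k = 121.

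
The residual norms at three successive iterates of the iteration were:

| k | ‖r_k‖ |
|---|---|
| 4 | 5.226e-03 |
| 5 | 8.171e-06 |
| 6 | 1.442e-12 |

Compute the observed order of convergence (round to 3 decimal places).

2.407

p ≈ ln(‖r_6‖/‖r_5‖) / ln(‖r_5‖/‖r_4‖)
  = ln(1.442e-12/8.171e-06) / ln(8.171e-06/5.226e-03)
  = ln(1.76478e-07) / ln(0.00156353)
  = -15.550070 / -6.460809 ≈ 2.406830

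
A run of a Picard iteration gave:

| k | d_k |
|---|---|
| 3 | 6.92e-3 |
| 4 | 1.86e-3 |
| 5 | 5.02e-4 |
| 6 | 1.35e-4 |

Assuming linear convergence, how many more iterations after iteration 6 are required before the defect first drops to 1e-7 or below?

6

Rate ρ ≈ d_6/d_5 = 1.35e-4/5.02e-4 = 0.2689.
After j more steps, d_{6+j} ≈ 1.35e-4·ρ^j; need ρ^j ≤ 1e-7/1.35e-4 = 0.000740741.
j ≥ ln(0.000740741)/ln(0.2689) = -7.2079/-1.31342 = 5.488.
So 6 more iterations are needed.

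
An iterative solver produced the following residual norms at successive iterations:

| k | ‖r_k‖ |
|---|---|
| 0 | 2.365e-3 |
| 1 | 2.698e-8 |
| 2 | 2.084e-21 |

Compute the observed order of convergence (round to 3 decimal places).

p ≈ ln(‖r_2‖/‖r_1‖) / ln(‖r_1‖/‖r_0‖)
  = ln(2.084e-21/2.698e-8) / ln(2.698e-8/2.365e-3)
  = ln(7.72424e-14) / ln(1.1408e-05)
  = -30.191828 / -11.381196 ≈ 2.652782

2.653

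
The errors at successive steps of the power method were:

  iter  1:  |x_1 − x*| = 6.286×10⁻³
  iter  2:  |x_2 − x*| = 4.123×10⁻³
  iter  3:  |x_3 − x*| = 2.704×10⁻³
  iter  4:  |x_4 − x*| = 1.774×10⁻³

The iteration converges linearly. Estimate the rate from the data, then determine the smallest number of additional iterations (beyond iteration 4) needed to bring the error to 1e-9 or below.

35

Rate ρ ≈ |x_4 − x*|/|x_3 − x*| = 1.774×10⁻³/2.704×10⁻³ = 0.6561.
After j more steps, |x_{4+j} − x*| ≈ 1.774×10⁻³·ρ^j; need ρ^j ≤ 1e-9/1.774×10⁻³ = 5.63698e-07.
j ≥ ln(5.63698e-07)/ln(0.6561) = -14.3887/-0.42144 = 34.142.
So 35 more iterations are needed.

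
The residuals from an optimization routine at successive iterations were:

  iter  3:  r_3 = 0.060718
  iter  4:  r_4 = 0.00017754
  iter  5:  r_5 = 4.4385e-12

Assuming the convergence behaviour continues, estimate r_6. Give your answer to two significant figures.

First estimate the order: p ≈ ln(r_5/r_4) / ln(r_4/r_3) = ln(4.4385e-12/0.00017754)/ln(0.00017754/0.060718) = ln(2.5e-08)/ln(0.00292401) ≈ 3.0000.
Then r_6 ≈ r_5·(r_5/r_4)^p = 4.4385e-12·(2.5e-08)^3.0000 = 4.4385e-12·1.5625e-23 ≈ 6.935e-35.

6.9e-35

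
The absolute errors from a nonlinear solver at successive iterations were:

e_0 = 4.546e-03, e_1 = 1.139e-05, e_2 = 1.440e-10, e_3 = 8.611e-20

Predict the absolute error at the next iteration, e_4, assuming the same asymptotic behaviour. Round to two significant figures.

3.7e-37

First estimate the order: p ≈ ln(e_3/e_2) / ln(e_2/e_1) = ln(8.611e-20/1.440e-10)/ln(1.440e-10/1.139e-05) = ln(5.97986e-10)/ln(1.26427e-05) ≈ 1.8830.
Then e_4 ≈ e_3·(e_3/e_2)^p = 8.611e-20·(5.97986e-10)^1.8830 = 8.611e-20·4.29051e-18 ≈ 3.695e-37.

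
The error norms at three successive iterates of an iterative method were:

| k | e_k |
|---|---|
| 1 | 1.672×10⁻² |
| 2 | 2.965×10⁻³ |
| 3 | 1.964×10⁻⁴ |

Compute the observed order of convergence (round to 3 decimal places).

p ≈ ln(e_3/e_2) / ln(e_2/e_1)
  = ln(1.964×10⁻⁴/2.965×10⁻³) / ln(2.965×10⁻³/1.672×10⁻²)
  = ln(0.0662395) / ln(0.177333)
  = -2.714478 / -1.729726 ≈ 1.569311

1.569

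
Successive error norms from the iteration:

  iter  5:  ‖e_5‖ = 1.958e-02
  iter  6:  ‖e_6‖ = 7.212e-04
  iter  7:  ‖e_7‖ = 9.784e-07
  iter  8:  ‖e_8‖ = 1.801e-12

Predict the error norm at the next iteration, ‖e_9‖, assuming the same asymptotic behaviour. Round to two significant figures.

First estimate the order: p ≈ ln(‖e_8‖/‖e_7‖) / ln(‖e_7‖/‖e_6‖) = ln(1.801e-12/9.784e-07)/ln(9.784e-07/7.212e-04) = ln(1.84076e-06)/ln(0.00135663) ≈ 2.0000.
Then ‖e_9‖ ≈ ‖e_8‖·(‖e_8‖/‖e_7‖)^p = 1.801e-12·(1.84076e-06)^2.0000 = 1.801e-12·3.3884e-12 ≈ 6.103e-24.

6.1e-24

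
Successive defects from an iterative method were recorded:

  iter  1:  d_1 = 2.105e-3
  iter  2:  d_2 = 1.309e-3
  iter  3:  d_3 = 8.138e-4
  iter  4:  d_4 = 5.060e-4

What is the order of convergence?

1

Consecutive ratios: d_4/d_3 = 5.060e-4/8.138e-4 = 0.621774, d_3/d_2 = 8.138e-4/1.309e-3 = 0.621696.
p ≈ ln(0.621774)/ln(0.621696) = -0.4752/-0.4753 ≈ 1.00.
So the convergence is linear (order 1).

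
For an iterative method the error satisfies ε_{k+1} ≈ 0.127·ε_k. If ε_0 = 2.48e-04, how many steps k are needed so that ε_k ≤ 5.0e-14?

11

After k steps, ε_k ≈ 2.48e-04·0.127^k.
Need 0.127^k ≤ 5.0e-14/2.48e-04 = 2.01613e-10.
k ≥ ln(2.01613e-10)/ln(0.127) = -22.3247/-2.06357 = 10.818.
Smallest integer k = 11.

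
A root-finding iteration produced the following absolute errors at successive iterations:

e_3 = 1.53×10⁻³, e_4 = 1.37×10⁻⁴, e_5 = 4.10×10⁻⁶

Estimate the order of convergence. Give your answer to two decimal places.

1.45

p ≈ ln(e_5/e_4) / ln(e_4/e_3)
  = ln(4.10×10⁻⁶/1.37×10⁻⁴) / ln(1.37×10⁻⁴/1.53×10⁻³)
  = ln(0.029927) / ln(0.0895425)
  = -3.50899 / -2.41304 ≈ 1.45418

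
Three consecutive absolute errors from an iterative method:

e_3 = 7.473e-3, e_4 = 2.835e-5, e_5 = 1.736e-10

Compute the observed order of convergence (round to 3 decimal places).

2.153

p ≈ ln(e_5/e_4) / ln(e_4/e_3)
  = ln(1.736e-10/2.835e-5) / ln(2.835e-5/7.473e-3)
  = ln(6.12346e-06) / ln(0.00379366)
  = -12.003383 / -5.574424 ≈ 2.153296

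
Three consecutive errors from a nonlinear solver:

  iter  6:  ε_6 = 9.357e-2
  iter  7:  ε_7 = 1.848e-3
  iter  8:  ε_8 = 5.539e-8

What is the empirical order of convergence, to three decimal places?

2.654

p ≈ ln(ε_8/ε_7) / ln(ε_7/ε_6)
  = ln(5.539e-8/1.848e-3) / ln(1.848e-3/9.357e-2)
  = ln(2.99729e-05) / ln(0.0197499)
  = -10.415217 / -3.924607 ≈ 2.653824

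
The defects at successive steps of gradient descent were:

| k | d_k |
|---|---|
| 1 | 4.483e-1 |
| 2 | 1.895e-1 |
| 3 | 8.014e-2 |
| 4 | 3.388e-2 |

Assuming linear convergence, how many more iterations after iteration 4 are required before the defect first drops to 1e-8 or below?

Rate ρ ≈ d_4/d_3 = 3.388e-2/8.014e-2 = 0.4228.
After j more steps, d_{4+j} ≈ 3.388e-2·ρ^j; need ρ^j ≤ 1e-8/3.388e-2 = 2.95159e-07.
j ≥ ln(2.95159e-07)/ln(0.4228) = -15.0358/-0.86086 = 17.466.
So 18 more iterations are needed.

18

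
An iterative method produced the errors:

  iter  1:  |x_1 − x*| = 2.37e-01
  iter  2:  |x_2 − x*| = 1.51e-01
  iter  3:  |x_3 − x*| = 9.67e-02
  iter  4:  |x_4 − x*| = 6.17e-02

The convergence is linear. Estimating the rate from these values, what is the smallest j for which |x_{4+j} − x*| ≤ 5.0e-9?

37

Rate ρ ≈ |x_4 − x*|/|x_3 − x*| = 6.17e-02/9.67e-02 = 0.6381.
After j more steps, |x_{4+j} − x*| ≈ 6.17e-02·ρ^j; need ρ^j ≤ 5.0e-9/6.17e-02 = 8.10373e-08.
j ≥ ln(8.10373e-08)/ln(0.6381) = -16.3284/-0.44926 = 36.345.
So 37 more iterations are needed.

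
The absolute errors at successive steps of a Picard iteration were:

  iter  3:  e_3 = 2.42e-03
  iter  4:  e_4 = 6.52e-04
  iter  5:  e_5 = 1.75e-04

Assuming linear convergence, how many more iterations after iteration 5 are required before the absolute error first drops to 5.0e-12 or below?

14

Rate ρ ≈ e_5/e_4 = 1.75e-04/6.52e-04 = 0.2684.
After j more steps, e_{5+j} ≈ 1.75e-04·ρ^j; need ρ^j ≤ 5.0e-12/1.75e-04 = 2.85714e-08.
j ≥ ln(2.85714e-08)/ln(0.2684) = -17.3709/-1.31528 = 13.207.
So 14 more iterations are needed.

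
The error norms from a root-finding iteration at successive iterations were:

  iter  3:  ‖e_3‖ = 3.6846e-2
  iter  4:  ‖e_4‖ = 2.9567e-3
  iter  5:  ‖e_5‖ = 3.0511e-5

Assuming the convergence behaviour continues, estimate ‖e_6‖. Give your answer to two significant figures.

First estimate the order: p ≈ ln(‖e_5‖/‖e_4‖) / ln(‖e_4‖/‖e_3‖) = ln(3.0511e-5/2.9567e-3)/ln(2.9567e-3/3.6846e-2) = ln(0.0103193)/ln(0.0802448) ≈ 1.8131.
Then ‖e_6‖ ≈ ‖e_5‖·(‖e_5‖/‖e_4‖)^p = 3.0511e-5·(0.0103193)^1.8131 = 3.0511e-5·0.000250351 ≈ 7.638e-09.

7.6e-9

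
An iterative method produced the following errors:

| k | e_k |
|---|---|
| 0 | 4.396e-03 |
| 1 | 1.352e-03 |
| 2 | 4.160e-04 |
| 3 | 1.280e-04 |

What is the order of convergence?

1

Consecutive ratios: e_3/e_2 = 1.280e-04/4.160e-04 = 0.307692, e_2/e_1 = 4.160e-04/1.352e-03 = 0.307692.
p ≈ ln(0.307692)/ln(0.307692) = -1.1787/-1.1787 ≈ 1.00.
So the convergence is linear (order 1).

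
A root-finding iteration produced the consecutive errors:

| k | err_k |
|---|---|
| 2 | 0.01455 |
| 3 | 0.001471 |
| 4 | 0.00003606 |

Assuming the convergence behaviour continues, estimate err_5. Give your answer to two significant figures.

8.9e-8

First estimate the order: p ≈ ln(err_4/err_3) / ln(err_3/err_2) = ln(0.00003606/0.001471)/ln(0.001471/0.01455) = ln(0.0245139)/ln(0.1011) ≈ 1.6183.
Then err_5 ≈ err_4·(err_4/err_3)^p = 0.00003606·(0.0245139)^1.6183 = 0.00003606·0.00247506 ≈ 8.925e-08.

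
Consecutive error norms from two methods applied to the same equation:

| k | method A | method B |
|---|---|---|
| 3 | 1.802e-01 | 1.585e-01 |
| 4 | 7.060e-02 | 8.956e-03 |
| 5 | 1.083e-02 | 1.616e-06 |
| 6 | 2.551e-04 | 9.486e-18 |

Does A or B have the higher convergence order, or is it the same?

B

Method A: p ≈ ln(2.551e-04/1.083e-02)/ln(1.083e-02/7.060e-02) ≈ 2.00.
Method B: p ≈ ln(9.486e-18/1.616e-06)/ln(1.616e-06/8.956e-03) ≈ 3.00.
Method B has the higher order (≈3.0 vs ≈2.0).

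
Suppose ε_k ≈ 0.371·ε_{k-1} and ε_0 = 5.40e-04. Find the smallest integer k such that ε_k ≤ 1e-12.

After k steps, ε_k ≈ 5.40e-04·0.371^k.
Need 0.371^k ≤ 1e-12/5.40e-04 = 1.85185e-09.
k ≥ ln(1.85185e-09)/ln(0.371) = -20.1071/-0.99155 = 20.278.
Smallest integer k = 21.

21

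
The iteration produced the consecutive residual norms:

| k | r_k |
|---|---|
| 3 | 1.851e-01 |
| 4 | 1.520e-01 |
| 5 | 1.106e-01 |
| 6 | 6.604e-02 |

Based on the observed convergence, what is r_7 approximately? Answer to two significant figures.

2.9e-2

First estimate the order: p ≈ ln(r_6/r_5) / ln(r_5/r_4) = ln(6.604e-02/1.106e-01)/ln(1.106e-01/1.520e-01) = ln(0.597107)/ln(0.727632) ≈ 1.6218.
Then r_7 ≈ r_6·(r_6/r_5)^p = 6.604e-02·(0.597107)^1.6218 = 6.604e-02·0.433313 ≈ 0.02862.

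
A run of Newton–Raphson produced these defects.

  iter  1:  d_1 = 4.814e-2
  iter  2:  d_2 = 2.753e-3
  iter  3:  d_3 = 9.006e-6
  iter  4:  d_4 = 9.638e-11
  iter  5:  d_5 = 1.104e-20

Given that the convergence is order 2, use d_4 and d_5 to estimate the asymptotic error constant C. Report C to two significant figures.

C ≈ d_5 / d_4^2
  = 1.104e-20 / (9.638e-11)^2
  = 1.104e-20 / 9.2891e-21 ≈ 1.1885

1.2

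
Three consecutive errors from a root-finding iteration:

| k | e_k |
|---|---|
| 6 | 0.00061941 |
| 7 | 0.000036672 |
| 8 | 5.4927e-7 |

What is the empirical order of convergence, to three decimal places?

p ≈ ln(e_8/e_7) / ln(e_7/e_6)
  = ln(5.4927e-7/0.000036672) / ln(0.000036672/0.00061941)
  = ln(0.0149779) / ln(0.0592047)
  = -4.201179 / -2.826754 ≈ 1.486220

1.486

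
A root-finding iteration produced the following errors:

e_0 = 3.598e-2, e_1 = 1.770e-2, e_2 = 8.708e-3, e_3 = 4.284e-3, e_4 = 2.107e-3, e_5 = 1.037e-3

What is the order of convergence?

Consecutive ratios: e_5/e_4 = 1.037e-3/2.107e-3 = 0.492169, e_4/e_3 = 2.107e-3/4.284e-3 = 0.49183.
p ≈ ln(0.492169)/ln(0.49183) = -0.7089/-0.7096 ≈ 1.00.
So the convergence is linear (order 1).

1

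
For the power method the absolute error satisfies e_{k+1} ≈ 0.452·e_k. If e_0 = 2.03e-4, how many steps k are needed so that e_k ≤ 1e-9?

16

After k steps, e_k ≈ 2.03e-4·0.452^k.
Need 0.452^k ≤ 1e-9/2.03e-4 = 4.92611e-06.
k ≥ ln(4.92611e-06)/ln(0.452) = -12.2210/-0.79407 = 15.390.
Smallest integer k = 16.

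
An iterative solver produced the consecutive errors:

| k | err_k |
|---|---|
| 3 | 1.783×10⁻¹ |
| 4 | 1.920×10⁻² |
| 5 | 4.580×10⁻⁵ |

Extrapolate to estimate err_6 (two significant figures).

First estimate the order: p ≈ ln(err_5/err_4) / ln(err_4/err_3) = ln(4.580×10⁻⁵/1.920×10⁻²)/ln(1.920×10⁻²/1.783×10⁻¹) = ln(0.00238542)/ln(0.107684) ≈ 2.7096.
Then err_6 ≈ err_5·(err_5/err_4)^p = 4.580×10⁻⁵·(0.00238542)^2.7096 = 4.580×10⁻⁵·7.8388e-08 ≈ 3.59e-12.

3.6e-12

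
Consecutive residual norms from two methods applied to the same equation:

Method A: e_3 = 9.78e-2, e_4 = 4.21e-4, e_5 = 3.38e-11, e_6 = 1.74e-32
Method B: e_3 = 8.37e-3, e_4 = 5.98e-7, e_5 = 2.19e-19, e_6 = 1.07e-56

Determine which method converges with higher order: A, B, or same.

same

Method A: p ≈ ln(1.74e-32/3.38e-11)/ln(3.38e-11/4.21e-4) ≈ 3.00.
Method B: p ≈ ln(1.07e-56/2.19e-19)/ln(2.19e-19/5.98e-7) ≈ 3.00.
Both orders ≈ 3.0 — effectively the same.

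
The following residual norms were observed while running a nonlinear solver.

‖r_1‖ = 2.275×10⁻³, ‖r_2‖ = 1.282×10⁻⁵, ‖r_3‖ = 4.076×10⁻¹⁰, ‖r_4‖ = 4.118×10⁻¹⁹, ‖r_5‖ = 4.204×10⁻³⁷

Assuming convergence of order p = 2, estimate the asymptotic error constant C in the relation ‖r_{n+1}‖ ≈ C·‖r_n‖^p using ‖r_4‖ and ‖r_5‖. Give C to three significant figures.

2.48

C ≈ ‖r_5‖ / ‖r_4‖^2
  = 4.204×10⁻³⁷ / (4.118×10⁻¹⁹)^2
  = 4.204×10⁻³⁷ / 1.69579e-37 ≈ 2.4791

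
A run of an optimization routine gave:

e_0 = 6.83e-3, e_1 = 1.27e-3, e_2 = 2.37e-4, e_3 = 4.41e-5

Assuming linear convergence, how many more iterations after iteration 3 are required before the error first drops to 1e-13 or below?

12

Rate ρ ≈ e_3/e_2 = 4.41e-5/2.37e-4 = 0.1861.
After j more steps, e_{3+j} ≈ 4.41e-5·ρ^j; need ρ^j ≤ 1e-13/4.41e-5 = 2.26757e-09.
j ≥ ln(2.26757e-09)/ln(0.1861) = -19.9046/-1.68147 = 11.838.
So 12 more iterations are needed.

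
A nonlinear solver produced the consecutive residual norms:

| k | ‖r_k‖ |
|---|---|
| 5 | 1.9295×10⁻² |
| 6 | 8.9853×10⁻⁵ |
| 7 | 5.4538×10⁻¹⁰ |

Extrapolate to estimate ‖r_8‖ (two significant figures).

1.2e-21

First estimate the order: p ≈ ln(‖r_7‖/‖r_6‖) / ln(‖r_6‖/‖r_5‖) = ln(5.4538×10⁻¹⁰/8.9853×10⁻⁵)/ln(8.9853×10⁻⁵/1.9295×10⁻²) = ln(6.06969e-06)/ln(0.0046568) ≈ 2.2371.
Then ‖r_8‖ ≈ ‖r_7‖·(‖r_7‖/‖r_6‖)^p = 5.4538×10⁻¹⁰·(6.06969e-06)^2.2371 = 5.4538×10⁻¹⁰·2.13512e-12 ≈ 1.164e-21.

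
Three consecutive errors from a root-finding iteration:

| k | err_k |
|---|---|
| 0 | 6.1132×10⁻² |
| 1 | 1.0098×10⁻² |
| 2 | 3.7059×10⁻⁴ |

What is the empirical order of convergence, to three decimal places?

p ≈ ln(err_2/err_1) / ln(err_1/err_0)
  = ln(3.7059×10⁻⁴/1.0098×10⁻²) / ln(1.0098×10⁻²/6.1132×10⁻²)
  = ln(0.0366993) / ln(0.165184)
  = -3.304998 / -1.800695 ≈ 1.835401

1.835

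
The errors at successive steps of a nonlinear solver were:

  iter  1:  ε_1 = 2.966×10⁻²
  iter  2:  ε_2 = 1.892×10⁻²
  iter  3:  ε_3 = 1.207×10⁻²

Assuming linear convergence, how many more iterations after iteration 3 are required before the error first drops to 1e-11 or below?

47

Rate ρ ≈ ε_3/ε_2 = 1.207×10⁻²/1.892×10⁻² = 0.6379.
After j more steps, ε_{3+j} ≈ 1.207×10⁻²·ρ^j; need ρ^j ≤ 1e-11/1.207×10⁻² = 8.285e-10.
j ≥ ln(8.285e-10)/ln(0.6379) = -20.9114/-0.44957 = 46.514.
So 47 more iterations are needed.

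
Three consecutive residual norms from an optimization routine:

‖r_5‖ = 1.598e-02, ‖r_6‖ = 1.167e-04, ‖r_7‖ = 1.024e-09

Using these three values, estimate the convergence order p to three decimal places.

p ≈ ln(‖r_7‖/‖r_6‖) / ln(‖r_6‖/‖r_5‖)
  = ln(1.024e-09/1.167e-04) / ln(1.167e-04/1.598e-02)
  = ln(8.77464e-06) / ln(0.00730288)
  = -11.643645 / -4.919486 ≈ 2.366842

2.367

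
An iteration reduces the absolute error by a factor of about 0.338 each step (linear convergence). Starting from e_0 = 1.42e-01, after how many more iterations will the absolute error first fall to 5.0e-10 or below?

18

After k steps, e_k ≈ 1.42e-01·0.338^k.
Need 0.338^k ≤ 5.0e-10/1.42e-01 = 3.52113e-09.
k ≥ ln(3.52113e-09)/ln(0.338) = -19.4645/-1.08471 = 17.944.
Smallest integer k = 18.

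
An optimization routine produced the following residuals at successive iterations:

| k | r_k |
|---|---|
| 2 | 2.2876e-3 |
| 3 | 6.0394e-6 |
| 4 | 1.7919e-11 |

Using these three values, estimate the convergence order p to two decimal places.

2.14

p ≈ ln(r_4/r_3) / ln(r_3/r_2)
  = ln(1.7919e-11/6.0394e-6) / ln(6.0394e-6/2.2876e-3)
  = ln(2.96702e-06) / ln(0.00264006)
  = -12.72795 / -5.93695 ≈ 2.14385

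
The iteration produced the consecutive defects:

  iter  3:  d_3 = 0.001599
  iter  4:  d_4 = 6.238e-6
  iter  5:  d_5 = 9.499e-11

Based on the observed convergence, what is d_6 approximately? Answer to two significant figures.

First estimate the order: p ≈ ln(d_5/d_4) / ln(d_4/d_3) = ln(9.499e-11/6.238e-6)/ln(6.238e-6/0.001599) = ln(1.52276e-05)/ln(0.00390119) ≈ 1.9999.
Then d_6 ≈ d_5·(d_5/d_4)^p = 9.499e-11·(1.52276e-05)^1.9999 = 9.499e-11·2.32137e-10 ≈ 2.205e-20.

2.2e-20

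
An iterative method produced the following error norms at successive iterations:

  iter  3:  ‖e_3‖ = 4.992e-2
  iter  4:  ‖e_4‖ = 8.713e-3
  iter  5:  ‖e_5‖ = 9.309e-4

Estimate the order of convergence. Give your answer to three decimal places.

p ≈ ln(‖e_5‖/‖e_4‖) / ln(‖e_4‖/‖e_3‖)
  = ln(9.309e-4/8.713e-3) / ln(8.713e-3/4.992e-2)
  = ln(0.10684) / ln(0.174539)
  = -2.236423 / -1.745607 ≈ 1.281172

1.281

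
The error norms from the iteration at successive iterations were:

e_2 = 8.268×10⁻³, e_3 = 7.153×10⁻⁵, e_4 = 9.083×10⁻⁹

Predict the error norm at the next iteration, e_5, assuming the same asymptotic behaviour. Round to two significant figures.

First estimate the order: p ≈ ln(e_4/e_3) / ln(e_3/e_2) = ln(9.083×10⁻⁹/7.153×10⁻⁵)/ln(7.153×10⁻⁵/8.268×10⁻³) = ln(0.000126982)/ln(0.00865143) ≈ 1.8887.
Then e_5 ≈ e_4·(e_4/e_3)^p = 9.083×10⁻⁹·(0.000126982)^1.8887 = 9.083×10⁻⁹·4.37661e-08 ≈ 3.975e-16.

4.0e-16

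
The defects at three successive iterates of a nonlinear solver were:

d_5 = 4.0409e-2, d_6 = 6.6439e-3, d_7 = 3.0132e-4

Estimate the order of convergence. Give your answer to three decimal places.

p ≈ ln(d_7/d_6) / ln(d_6/d_5)
  = ln(3.0132e-4/6.6439e-3) / ln(6.6439e-3/4.0409e-2)
  = ln(0.0453529) / ln(0.164416)
  = -3.093281 / -1.805355 ≈ 1.713392

1.713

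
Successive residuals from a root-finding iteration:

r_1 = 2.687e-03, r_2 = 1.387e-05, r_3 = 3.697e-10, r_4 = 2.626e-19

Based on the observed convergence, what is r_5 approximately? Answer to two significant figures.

First estimate the order: p ≈ ln(r_4/r_3) / ln(r_3/r_2) = ln(2.626e-19/3.697e-10)/ln(3.697e-10/1.387e-05) = ln(7.10306e-10)/ln(2.66547e-05) ≈ 2.0000.
Then r_5 ≈ r_4·(r_4/r_3)^p = 2.626e-19·(7.10306e-10)^2.0000 = 2.626e-19·5.04535e-19 ≈ 1.325e-37.

1.3e-37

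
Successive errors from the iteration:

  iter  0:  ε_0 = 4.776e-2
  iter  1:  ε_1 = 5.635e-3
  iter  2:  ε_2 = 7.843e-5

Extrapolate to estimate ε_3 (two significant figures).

1.5e-8

First estimate the order: p ≈ ln(ε_2/ε_1) / ln(ε_1/ε_0) = ln(7.843e-5/5.635e-3)/ln(5.635e-3/4.776e-2) = ln(0.0139184)/ln(0.117986) ≈ 2.0001.
Then ε_3 ≈ ε_2·(ε_2/ε_1)^p = 7.843e-5·(0.0139184)^2.0001 = 7.843e-5·0.000193639 ≈ 1.519e-08.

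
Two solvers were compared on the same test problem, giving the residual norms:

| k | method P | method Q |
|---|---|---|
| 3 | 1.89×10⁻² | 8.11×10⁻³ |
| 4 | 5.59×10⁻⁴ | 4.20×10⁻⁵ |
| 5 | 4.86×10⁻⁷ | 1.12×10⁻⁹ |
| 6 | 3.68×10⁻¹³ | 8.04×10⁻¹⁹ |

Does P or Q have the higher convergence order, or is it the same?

same

Method P: p ≈ ln(3.68×10⁻¹³/4.86×10⁻⁷)/ln(4.86×10⁻⁷/5.59×10⁻⁴) ≈ 2.00.
Method Q: p ≈ ln(8.04×10⁻¹⁹/1.12×10⁻⁹)/ln(1.12×10⁻⁹/4.20×10⁻⁵) ≈ 2.00.
Both orders ≈ 2.0 — effectively the same.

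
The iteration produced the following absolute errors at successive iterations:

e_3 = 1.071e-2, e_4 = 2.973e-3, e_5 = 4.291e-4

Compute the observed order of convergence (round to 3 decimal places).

1.510

p ≈ ln(e_5/e_4) / ln(e_4/e_3)
  = ln(4.291e-4/2.973e-3) / ln(2.973e-3/1.071e-2)
  = ln(0.144332) / ln(0.277591)
  = -1.935639 / -1.281606 ≈ 1.510323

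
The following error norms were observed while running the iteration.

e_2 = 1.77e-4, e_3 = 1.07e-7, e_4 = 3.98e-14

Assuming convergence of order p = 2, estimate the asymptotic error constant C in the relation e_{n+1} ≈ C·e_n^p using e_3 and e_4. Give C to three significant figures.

3.48

C ≈ e_4 / e_3^2
  = 3.98e-14 / (1.07e-7)^2
  = 3.98e-14 / 1.1449e-14 ≈ 3.4763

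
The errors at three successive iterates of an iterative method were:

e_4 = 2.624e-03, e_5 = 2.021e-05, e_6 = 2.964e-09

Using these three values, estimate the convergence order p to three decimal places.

1.814

p ≈ ln(e_6/e_5) / ln(e_5/e_4)
  = ln(2.964e-09/2.021e-05) / ln(2.021e-05/2.624e-03)
  = ln(0.00014666) / ln(0.00770198)
  = -8.827394 / -4.866278 ≈ 1.813993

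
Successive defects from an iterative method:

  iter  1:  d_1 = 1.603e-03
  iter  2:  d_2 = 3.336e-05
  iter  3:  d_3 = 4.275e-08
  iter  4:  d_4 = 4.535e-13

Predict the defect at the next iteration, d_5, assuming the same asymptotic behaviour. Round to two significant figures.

First estimate the order: p ≈ ln(d_4/d_3) / ln(d_3/d_2) = ln(4.535e-13/4.275e-08)/ln(4.275e-08/3.336e-05) = ln(1.06082e-05)/ln(0.00128147) ≈ 1.7199.
Then d_5 ≈ d_4·(d_4/d_3)^p = 4.535e-13·(1.06082e-05)^1.7199 = 4.535e-13·2.78356e-09 ≈ 1.262e-21.

1.3e-21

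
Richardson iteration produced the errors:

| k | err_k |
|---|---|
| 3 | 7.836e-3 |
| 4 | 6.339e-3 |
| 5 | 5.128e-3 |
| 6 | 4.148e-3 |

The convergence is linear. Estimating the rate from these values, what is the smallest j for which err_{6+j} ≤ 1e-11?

Rate ρ ≈ err_6/err_5 = 4.148e-3/5.128e-3 = 0.8089.
After j more steps, err_{6+j} ≈ 4.148e-3·ρ^j; need ρ^j ≤ 1e-11/4.148e-3 = 2.4108e-09.
j ≥ ln(2.4108e-09)/ln(0.8089) = -19.8433/-0.21208 = 93.565.
So 94 more iterations are needed.

94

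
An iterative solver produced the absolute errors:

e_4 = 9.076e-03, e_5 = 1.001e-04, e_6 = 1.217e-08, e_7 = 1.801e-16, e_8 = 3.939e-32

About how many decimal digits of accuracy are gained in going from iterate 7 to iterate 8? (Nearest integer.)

Digits gained ≈ log₁₀(e_7/e_8) = log₁₀(1.801e-16/3.939e-32) = log₁₀(4.57223e+15) ≈ 15.660.

16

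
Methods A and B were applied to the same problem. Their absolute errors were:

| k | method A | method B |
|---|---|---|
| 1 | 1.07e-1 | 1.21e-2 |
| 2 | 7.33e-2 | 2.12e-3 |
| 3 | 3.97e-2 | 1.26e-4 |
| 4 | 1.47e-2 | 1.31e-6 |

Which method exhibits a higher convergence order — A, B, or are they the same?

Method A: p ≈ ln(1.47e-2/3.97e-2)/ln(3.97e-2/7.33e-2) ≈ 1.62.
Method B: p ≈ ln(1.31e-6/1.26e-4)/ln(1.26e-4/2.12e-3) ≈ 1.62.
Both orders ≈ 1.6 — effectively the same.

same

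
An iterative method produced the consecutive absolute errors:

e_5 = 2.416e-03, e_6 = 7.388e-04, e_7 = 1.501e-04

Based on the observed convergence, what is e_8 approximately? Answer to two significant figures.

First estimate the order: p ≈ ln(e_7/e_6) / ln(e_6/e_5) = ln(1.501e-04/7.388e-04)/ln(7.388e-04/2.416e-03) = ln(0.203167)/ln(0.305795) ≈ 1.3451.
Then e_8 ≈ e_7·(e_7/e_6)^p = 1.501e-04·(0.203167)^1.3451 = 1.501e-04·0.117218 ≈ 1.759e-05.

1.8e-5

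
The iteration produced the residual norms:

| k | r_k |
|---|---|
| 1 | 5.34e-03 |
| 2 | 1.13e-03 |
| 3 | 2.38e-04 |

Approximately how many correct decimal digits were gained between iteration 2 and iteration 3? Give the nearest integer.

Digits gained ≈ log₁₀(r_2/r_3) = log₁₀(1.13e-03/2.38e-04) = log₁₀(4.7479) ≈ 0.677.

1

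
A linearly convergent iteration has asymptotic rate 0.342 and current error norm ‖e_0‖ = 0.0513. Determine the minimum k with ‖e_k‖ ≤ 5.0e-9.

After k steps, ‖e_k‖ ≈ 0.0513·0.342^k.
Need 0.342^k ≤ 5.0e-9/0.0513 = 9.74659e-08.
k ≥ ln(9.74659e-08)/ln(0.342) = -16.1438/-1.07294 = 15.046.
Smallest integer k = 16.

16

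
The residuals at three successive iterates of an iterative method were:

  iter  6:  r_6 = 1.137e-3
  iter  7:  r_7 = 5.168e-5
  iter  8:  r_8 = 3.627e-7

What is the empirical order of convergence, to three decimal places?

1.604

p ≈ ln(r_8/r_7) / ln(r_7/r_6)
  = ln(3.627e-7/5.168e-5) / ln(5.168e-5/1.137e-3)
  = ln(0.00701819) / ln(0.0454529)
  = -4.959250 / -3.091079 ≈ 1.604375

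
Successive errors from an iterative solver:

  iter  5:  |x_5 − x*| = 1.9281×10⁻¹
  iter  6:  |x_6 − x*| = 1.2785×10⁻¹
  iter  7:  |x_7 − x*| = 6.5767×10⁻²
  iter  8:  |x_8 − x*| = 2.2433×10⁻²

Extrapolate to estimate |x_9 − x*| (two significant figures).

First estimate the order: p ≈ ln(|x_8 − x*|/|x_7 − x*|) / ln(|x_7 − x*|/|x_6 − x*|) = ln(2.2433×10⁻²/6.5767×10⁻²)/ln(6.5767×10⁻²/1.2785×10⁻¹) = ln(0.341098)/ln(0.514408) ≈ 1.6181.
Then |x_9 − x*| ≈ |x_8 − x*|·(|x_8 − x*|/|x_7 − x*|)^p = 2.2433×10⁻²·(0.341098)^1.6181 = 2.2433×10⁻²·0.175449 ≈ 0.003936.

3.9e-3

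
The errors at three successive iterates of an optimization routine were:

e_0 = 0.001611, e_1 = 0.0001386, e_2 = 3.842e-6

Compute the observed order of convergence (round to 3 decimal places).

1.462

p ≈ ln(e_2/e_1) / ln(e_1/e_0)
  = ln(3.842e-6/0.0001386) / ln(0.0001386/0.001611)
  = ln(0.0277201) / ln(0.0860335)
  = -3.585597 / -2.453019 ≈ 1.461708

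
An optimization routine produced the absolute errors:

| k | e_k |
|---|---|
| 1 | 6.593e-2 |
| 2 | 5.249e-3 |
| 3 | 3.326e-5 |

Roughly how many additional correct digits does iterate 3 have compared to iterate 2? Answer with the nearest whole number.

Digits gained ≈ log₁₀(e_2/e_3) = log₁₀(5.249e-3/3.326e-5) = log₁₀(157.817) ≈ 2.198.

2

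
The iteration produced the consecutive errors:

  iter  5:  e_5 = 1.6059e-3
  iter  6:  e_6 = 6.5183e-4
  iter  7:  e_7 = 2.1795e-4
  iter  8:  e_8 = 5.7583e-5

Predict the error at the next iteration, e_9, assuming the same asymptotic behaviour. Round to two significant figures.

1.1e-5

First estimate the order: p ≈ ln(e_8/e_7) / ln(e_7/e_6) = ln(5.7583e-5/2.1795e-4)/ln(2.1795e-4/6.5183e-4) = ln(0.264203)/ln(0.334366) ≈ 1.2150.
Then e_9 ≈ e_8·(e_8/e_7)^p = 5.7583e-5·(0.264203)^1.2150 = 5.7583e-5·0.198451 ≈ 1.143e-05.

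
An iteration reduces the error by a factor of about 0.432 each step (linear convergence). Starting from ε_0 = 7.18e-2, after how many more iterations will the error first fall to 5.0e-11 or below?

26

After k steps, ε_k ≈ 7.18e-2·0.432^k.
Need 0.432^k ≤ 5.0e-11/7.18e-2 = 6.96379e-10.
k ≥ ln(6.96379e-10)/ln(0.432) = -21.0851/-0.83933 = 25.121.
Smallest integer k = 26.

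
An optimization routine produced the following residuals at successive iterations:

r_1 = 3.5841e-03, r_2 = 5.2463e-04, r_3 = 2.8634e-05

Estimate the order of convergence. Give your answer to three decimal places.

1.513

p ≈ ln(r_3/r_2) / ln(r_2/r_1)
  = ln(2.8634e-05/5.2463e-04) / ln(5.2463e-04/3.5841e-03)
  = ln(0.0545794) / ln(0.146377)
  = -2.908099 / -1.921570 ≈ 1.513397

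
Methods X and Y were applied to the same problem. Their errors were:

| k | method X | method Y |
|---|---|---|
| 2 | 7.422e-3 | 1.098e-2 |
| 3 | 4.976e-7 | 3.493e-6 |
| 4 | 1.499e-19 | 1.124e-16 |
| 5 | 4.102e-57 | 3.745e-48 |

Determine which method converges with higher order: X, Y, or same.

Method X: p ≈ ln(4.102e-57/1.499e-19)/ln(1.499e-19/4.976e-7) ≈ 3.00.
Method Y: p ≈ ln(3.745e-48/1.124e-16)/ln(1.124e-16/3.493e-6) ≈ 3.00.
Both orders ≈ 3.0 — effectively the same.

same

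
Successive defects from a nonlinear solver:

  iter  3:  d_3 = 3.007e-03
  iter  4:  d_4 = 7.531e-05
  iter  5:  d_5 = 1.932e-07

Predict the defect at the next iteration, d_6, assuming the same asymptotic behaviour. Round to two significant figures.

First estimate the order: p ≈ ln(d_5/d_4) / ln(d_4/d_3) = ln(1.932e-07/7.531e-05)/ln(7.531e-05/3.007e-03) = ln(0.0025654)/ln(0.0250449) ≈ 1.6180.
Then d_6 ≈ d_5·(d_5/d_4)^p = 1.932e-07·(0.0025654)^1.6180 = 1.932e-07·6.42707e-05 ≈ 1.242e-11.

1.2e-11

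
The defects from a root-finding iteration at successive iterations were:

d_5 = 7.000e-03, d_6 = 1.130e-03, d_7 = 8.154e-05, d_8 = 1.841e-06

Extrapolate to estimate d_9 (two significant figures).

7.8e-9

First estimate the order: p ≈ ln(d_8/d_7) / ln(d_7/d_6) = ln(1.841e-06/8.154e-05)/ln(8.154e-05/1.130e-03) = ln(0.0225779)/ln(0.0721593) ≈ 1.4420.
Then d_9 ≈ d_8·(d_8/d_7)^p = 1.841e-06·(0.0225779)^1.4420 = 1.841e-06·0.0042268 ≈ 7.782e-09.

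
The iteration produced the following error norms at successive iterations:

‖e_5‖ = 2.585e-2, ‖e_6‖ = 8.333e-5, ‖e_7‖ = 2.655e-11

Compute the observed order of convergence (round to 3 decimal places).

2.607

p ≈ ln(‖e_7‖/‖e_6‖) / ln(‖e_6‖/‖e_5‖)
  = ln(2.655e-11/8.333e-5) / ln(8.333e-5/2.585e-2)
  = ln(3.18613e-07) / ln(0.0032236)
  = -14.959289 / -5.737257 ≈ 2.607394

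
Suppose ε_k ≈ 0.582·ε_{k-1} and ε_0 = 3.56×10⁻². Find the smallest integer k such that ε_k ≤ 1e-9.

33

After k steps, ε_k ≈ 3.56×10⁻²·0.582^k.
Need 0.582^k ≤ 1e-9/3.56×10⁻² = 2.80899e-08.
k ≥ ln(2.80899e-08)/ln(0.582) = -17.3879/-0.54128 = 32.124.
Smallest integer k = 33.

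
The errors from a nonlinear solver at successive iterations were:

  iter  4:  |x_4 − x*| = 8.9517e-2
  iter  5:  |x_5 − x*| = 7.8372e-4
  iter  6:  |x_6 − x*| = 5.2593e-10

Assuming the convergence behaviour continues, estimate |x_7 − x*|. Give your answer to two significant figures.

1.6e-28

First estimate the order: p ≈ ln(|x_6 − x*|/|x_5 − x*|) / ln(|x_5 − x*|/|x_4 − x*|) = ln(5.2593e-10/7.8372e-4)/ln(7.8372e-4/8.9517e-2) = ln(6.71069e-07)/ln(0.00875499) ≈ 3.0000.
Then |x_7 − x*| ≈ |x_6 − x*|·(|x_6 − x*|/|x_5 − x*|)^p = 5.2593e-10·(6.71069e-07)^3.0000 = 5.2593e-10·3.02205e-19 ≈ 1.589e-28.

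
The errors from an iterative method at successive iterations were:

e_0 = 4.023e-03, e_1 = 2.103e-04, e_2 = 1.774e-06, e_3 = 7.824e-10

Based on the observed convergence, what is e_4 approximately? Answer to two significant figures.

2.9e-15

First estimate the order: p ≈ ln(e_3/e_2) / ln(e_2/e_1) = ln(7.824e-10/1.774e-06)/ln(1.774e-06/2.103e-04) = ln(0.000441037)/ln(0.00843557) ≈ 1.6180.
Then e_4 ≈ e_3·(e_3/e_2)^p = 7.824e-10·(0.000441037)^1.6180 = 7.824e-10·3.72186e-06 ≈ 2.912e-15.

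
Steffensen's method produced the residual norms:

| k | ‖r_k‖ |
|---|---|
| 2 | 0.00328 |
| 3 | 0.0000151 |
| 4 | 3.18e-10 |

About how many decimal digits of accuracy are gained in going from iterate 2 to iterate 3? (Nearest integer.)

2

Digits gained ≈ log₁₀(‖r_2‖/‖r_3‖) = log₁₀(0.00328/0.0000151) = log₁₀(217.219) ≈ 2.337.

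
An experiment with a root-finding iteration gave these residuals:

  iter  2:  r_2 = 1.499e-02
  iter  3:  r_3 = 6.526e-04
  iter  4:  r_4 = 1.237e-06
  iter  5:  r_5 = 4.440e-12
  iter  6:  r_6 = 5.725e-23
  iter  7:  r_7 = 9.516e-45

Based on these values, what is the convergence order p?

2

Consecutive ratios: r_7/r_6 = 9.516e-45/5.725e-23 = 1.66218e-22, r_6/r_5 = 5.725e-23/4.440e-12 = 1.28941e-11.
p ≈ ln(1.66218e-22)/ln(1.28941e-11) = -50.1487/-25.0742 ≈ 2.00.
So the convergence is quadratic (order 2).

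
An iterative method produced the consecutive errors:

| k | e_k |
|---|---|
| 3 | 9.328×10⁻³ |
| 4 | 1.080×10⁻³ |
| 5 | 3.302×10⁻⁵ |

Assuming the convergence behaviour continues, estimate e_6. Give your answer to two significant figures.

1.2e-7

First estimate the order: p ≈ ln(e_5/e_4) / ln(e_4/e_3) = ln(3.302×10⁻⁵/1.080×10⁻³)/ln(1.080×10⁻³/9.328×10⁻³) = ln(0.0305741)/ln(0.11578) ≈ 1.6176.
Then e_6 ≈ e_5·(e_5/e_4)^p = 3.302×10⁻⁵·(0.0305741)^1.6176 = 3.302×10⁻⁵·0.00354738 ≈ 1.171e-07.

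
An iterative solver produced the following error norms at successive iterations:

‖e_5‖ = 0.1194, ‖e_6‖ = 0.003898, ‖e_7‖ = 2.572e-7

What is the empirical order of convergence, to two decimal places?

2.81

p ≈ ln(‖e_7‖/‖e_6‖) / ln(‖e_6‖/‖e_5‖)
  = ln(2.572e-7/0.003898) / ln(0.003898/0.1194)
  = ln(6.59826e-05) / ln(0.0326466)
  = -9.62612 / -3.42201 ≈ 2.81300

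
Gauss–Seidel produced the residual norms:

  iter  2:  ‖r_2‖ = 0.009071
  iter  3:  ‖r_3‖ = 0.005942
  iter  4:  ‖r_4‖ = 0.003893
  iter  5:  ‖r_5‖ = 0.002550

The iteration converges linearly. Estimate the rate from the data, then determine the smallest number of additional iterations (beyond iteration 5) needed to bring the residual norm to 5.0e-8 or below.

26

Rate ρ ≈ ‖r_5‖/‖r_4‖ = 0.002550/0.003893 = 0.6550.
After j more steps, ‖r_{5+j}‖ ≈ 0.002550·ρ^j; need ρ^j ≤ 5.0e-8/0.002550 = 1.96078e-05.
j ≥ ln(1.96078e-05)/ln(0.6550) = -10.8396/-0.42312 = 25.618.
So 26 more iterations are needed.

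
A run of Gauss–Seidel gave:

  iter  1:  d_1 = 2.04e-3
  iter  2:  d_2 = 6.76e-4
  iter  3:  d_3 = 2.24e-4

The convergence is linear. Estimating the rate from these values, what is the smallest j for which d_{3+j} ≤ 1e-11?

Rate ρ ≈ d_3/d_2 = 2.24e-4/6.76e-4 = 0.3314.
After j more steps, d_{3+j} ≈ 2.24e-4·ρ^j; need ρ^j ≤ 1e-11/2.24e-4 = 4.46429e-08.
j ≥ ln(4.46429e-08)/ln(0.3314) = -16.9246/-1.10443 = 15.324.
So 16 more iterations are needed.

16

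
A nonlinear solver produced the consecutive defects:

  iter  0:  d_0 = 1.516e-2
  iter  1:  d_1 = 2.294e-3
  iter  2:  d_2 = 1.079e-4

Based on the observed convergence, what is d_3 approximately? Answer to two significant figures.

7.7e-7

First estimate the order: p ≈ ln(d_2/d_1) / ln(d_1/d_0) = ln(1.079e-4/2.294e-3)/ln(2.294e-3/1.516e-2) = ln(0.0470357)/ln(0.151319) ≈ 1.6188.
Then d_3 ≈ d_2·(d_2/d_1)^p = 1.079e-4·(0.0470357)^1.6188 = 1.079e-4·0.00709457 ≈ 7.655e-07.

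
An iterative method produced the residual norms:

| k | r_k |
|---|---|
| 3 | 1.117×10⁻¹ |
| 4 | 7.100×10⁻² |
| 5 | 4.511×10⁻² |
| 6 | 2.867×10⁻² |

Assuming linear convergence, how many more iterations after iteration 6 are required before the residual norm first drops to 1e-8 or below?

33

Rate ρ ≈ r_6/r_5 = 2.867×10⁻²/4.511×10⁻² = 0.6356.
After j more steps, r_{6+j} ≈ 2.867×10⁻²·ρ^j; need ρ^j ≤ 1e-8/2.867×10⁻² = 3.48797e-07.
j ≥ ln(3.48797e-07)/ln(0.6356) = -14.8688/-0.45319 = 32.809.
So 33 more iterations are needed.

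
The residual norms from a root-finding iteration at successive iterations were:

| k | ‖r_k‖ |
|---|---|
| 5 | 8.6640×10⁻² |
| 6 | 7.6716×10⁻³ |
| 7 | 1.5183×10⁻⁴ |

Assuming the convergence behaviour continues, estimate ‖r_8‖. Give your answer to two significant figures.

2.7e-7

First estimate the order: p ≈ ln(‖r_7‖/‖r_6‖) / ln(‖r_6‖/‖r_5‖) = ln(1.5183×10⁻⁴/7.6716×10⁻³)/ln(7.6716×10⁻³/8.6640×10⁻²) = ln(0.0197912)/ln(0.0885457) ≈ 1.6180.
Then ‖r_8‖ ≈ ‖r_7‖·(‖r_7‖/‖r_6‖)^p = 1.5183×10⁻⁴·(0.0197912)^1.6180 = 1.5183×10⁻⁴·0.00175264 ≈ 2.661e-07.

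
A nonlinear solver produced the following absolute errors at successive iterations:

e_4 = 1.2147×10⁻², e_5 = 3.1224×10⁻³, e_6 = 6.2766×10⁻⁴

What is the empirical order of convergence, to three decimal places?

p ≈ ln(e_6/e_5) / ln(e_5/e_4)
  = ln(6.2766×10⁻⁴/3.1224×10⁻³) / ln(3.1224×10⁻³/1.2147×10⁻²)
  = ln(0.201018) / ln(0.257051)
  = -1.604361 / -1.358481 ≈ 1.180996

1.181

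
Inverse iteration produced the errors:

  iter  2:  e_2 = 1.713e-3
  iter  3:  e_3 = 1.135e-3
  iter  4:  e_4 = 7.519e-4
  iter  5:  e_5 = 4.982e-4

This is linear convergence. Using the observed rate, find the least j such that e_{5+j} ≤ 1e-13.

55

Rate ρ ≈ e_5/e_4 = 4.982e-4/7.519e-4 = 0.6626.
After j more steps, e_{5+j} ≈ 4.982e-4·ρ^j; need ρ^j ≤ 1e-13/4.982e-4 = 2.00723e-10.
j ≥ ln(2.00723e-10)/ln(0.6626) = -22.3291/-0.41158 = 54.252.
So 55 more iterations are needed.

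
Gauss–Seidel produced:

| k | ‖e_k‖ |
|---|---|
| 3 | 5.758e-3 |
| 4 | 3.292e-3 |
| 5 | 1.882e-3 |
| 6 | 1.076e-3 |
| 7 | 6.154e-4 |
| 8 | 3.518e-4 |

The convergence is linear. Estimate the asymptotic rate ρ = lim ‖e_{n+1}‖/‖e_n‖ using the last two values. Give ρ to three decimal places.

ρ ≈ ‖e_8‖/‖e_7‖ = 3.518e-4/6.154e-4 = 0.57166

0.572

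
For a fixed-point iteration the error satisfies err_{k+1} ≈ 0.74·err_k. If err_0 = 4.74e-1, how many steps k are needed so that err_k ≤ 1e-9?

After k steps, err_k ≈ 4.74e-1·0.74^k.
Need 0.74^k ≤ 1e-9/4.74e-1 = 2.1097e-09.
k ≥ ln(2.1097e-09)/ln(0.74) = -19.9767/-0.30111 = 66.344.
Smallest integer k = 67.

67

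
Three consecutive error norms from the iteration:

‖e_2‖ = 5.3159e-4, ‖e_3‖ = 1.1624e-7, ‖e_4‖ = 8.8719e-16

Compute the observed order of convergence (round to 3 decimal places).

p ≈ ln(‖e_4‖/‖e_3‖) / ln(‖e_3‖/‖e_2‖)
  = ln(8.8719e-16/1.1624e-7) / ln(1.1624e-7/5.3159e-4)
  = ln(7.6324e-09) / ln(0.000218665)
  = -18.690863 / -8.427970 ≈ 2.217718

2.218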